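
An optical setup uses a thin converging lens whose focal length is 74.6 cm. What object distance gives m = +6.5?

63.1 cm

m = −d_i/d_o ⇒ d_i = −m·d_o.
1/f = 1/d_o + 1/d_i = 1/d_o − 1/(m·d_o) = (1 − 1/m)/d_o, so d_o = f(1 − 1/m) = (74.60)(1 − 1/(+6.5)) = 63.1 cm.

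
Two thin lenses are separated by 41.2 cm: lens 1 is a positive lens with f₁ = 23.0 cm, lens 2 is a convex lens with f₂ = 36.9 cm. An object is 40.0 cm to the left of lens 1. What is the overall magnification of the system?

Lens 1: 1/d_i1 = 1/(23.0) − 1/(40.0) = 0.01848, so d_i1 = 54.12 cm; m₁ = −d_i1/d_o1 = -1.353.
d_o2 = 41.2 − (54.12) = -12.92 cm (virtual object).
Lens 2: 1/d_i2 = 1/(36.9) − 1/(-12.92) = 0.1045, so d_i2 = 9.569 cm; m₂ = −d_i2/d_o2 = +0.7407.
m = m₁·m₂ = (-1.353)(+0.7407) = -1.00.

m = -1.00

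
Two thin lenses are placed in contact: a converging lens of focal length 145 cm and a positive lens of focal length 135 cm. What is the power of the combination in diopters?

P = +1.43 D

P₁ = 1/f₁ = 1/(1.45 m) = +0.6897 D; P₂ = 1/f₂ = 1/(1.35 m) = +0.7407 D.
For thin lenses in contact, P = P₁ + P₂ = (+0.6897) + (+0.7407) = +1.43 D.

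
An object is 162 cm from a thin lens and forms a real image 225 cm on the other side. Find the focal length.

f = 94.2 cm (converging)

Real image ⇒ d_i = +225 cm.
1/f = 1/d_o + 1/d_i = 1/(162) + 1/(225) = 0.01062, so f = 94.2 cm.
Since f is positive, the thin lens is converging.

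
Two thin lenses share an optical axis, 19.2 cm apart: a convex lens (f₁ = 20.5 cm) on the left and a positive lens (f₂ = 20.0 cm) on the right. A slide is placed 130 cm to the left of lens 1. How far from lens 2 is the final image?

Lens 1: 1/d_i1 = 1/f₁ − 1/d_o1 = 1/(20.5) − 1/(130) = 0.04109, so d_i1 = 24.34 cm.
The intermediate image is 24.34 cm to the right of lens 1, which lies 5.140 cm to the right of lens 2 — a virtual object — so d_o2 = −5.140 cm.
Lens 2: 1/d_i2 = 1/f₂ − 1/d_o2 = 1/(20.0) − 1/(-5.140) = 0.2446, so d_i2 = 4.09 cm.
The final image is real, 4.09 cm to the right of lens 2 (overall magnification ≈ -0.15).

4.09 cm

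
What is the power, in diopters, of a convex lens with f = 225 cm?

P = +0.444 D

f = 225 cm = 2.25 m.
P = 1/f = 1/(2.25 m) = +0.444 D.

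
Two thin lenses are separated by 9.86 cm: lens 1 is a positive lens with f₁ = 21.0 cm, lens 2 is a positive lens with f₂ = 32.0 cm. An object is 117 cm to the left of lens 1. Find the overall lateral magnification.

m = -0.147

Lens 1: 1/d_i1 = 1/(21.0) − 1/(117) = 0.03907, so d_i1 = 25.59 cm; m₁ = −d_i1/d_o1 = -0.2187.
d_o2 = 9.86 − (25.59) = -15.73 cm (virtual object).
Lens 2: 1/d_i2 = 1/(32.0) − 1/(-15.73) = 0.09482, so d_i2 = 10.55 cm; m₂ = −d_i2/d_o2 = +0.6704.
m = m₁·m₂ = (-0.2187)(+0.6704) = -0.147.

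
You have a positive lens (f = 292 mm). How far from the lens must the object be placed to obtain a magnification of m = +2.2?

m = −d_i/d_o ⇒ d_i = −m·d_o.
1/f = 1/d_o + 1/d_i = 1/d_o − 1/(m·d_o) = (1 − 1/m)/d_o, so d_o = f(1 − 1/m) = (292.0)(1 − 1/(+2.2)) = 159 mm.

159 mm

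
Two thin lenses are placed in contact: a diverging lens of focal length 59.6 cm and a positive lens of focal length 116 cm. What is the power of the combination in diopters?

P = -0.816 D

P₁ = 1/f₁ = 1/(-0.596 m) = -1.678 D; P₂ = 1/f₂ = 1/(1.16 m) = +0.8621 D.
For thin lenses in contact, P = P₁ + P₂ = (-1.678) + (+0.8621) = -0.816 D.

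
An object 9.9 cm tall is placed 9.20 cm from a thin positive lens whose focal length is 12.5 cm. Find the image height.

37.5 cm

1/d_i = 1/f − 1/d_o = 1/(12.50) − 1/(9.20) = -0.02870, so d_i = -34.85 cm.
m = −d_i/d_o = +3.788.
|h_i| = |m|·h_o = 3.788 × 9.9 = 37.5 cm. The image is virtual, upright and enlarged, on the same side as the object.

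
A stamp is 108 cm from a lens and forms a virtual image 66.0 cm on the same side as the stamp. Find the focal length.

Virtual image ⇒ d_i = −66.0 cm.
1/f = 1/d_o + 1/d_i = 1/(108) + 1/(-66.0) = -0.005892, so f = -170 cm.
Since f is negative, the lens is diverging.

f = -170 cm (diverging)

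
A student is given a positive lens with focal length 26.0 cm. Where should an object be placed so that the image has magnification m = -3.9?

32.7 cm

m = −d_i/d_o ⇒ d_i = −m·d_o.
1/f = 1/d_o + 1/d_i = 1/d_o − 1/(m·d_o) = (1 − 1/m)/d_o, so d_o = f(1 − 1/m) = (26.00)(1 − 1/(-3.9)) = 32.7 cm.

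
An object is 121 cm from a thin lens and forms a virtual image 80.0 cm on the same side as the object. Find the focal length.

Virtual image ⇒ d_i = −80.0 cm.
1/f = 1/d_o + 1/d_i = 1/(121) + 1/(-80.0) = -0.004236, so f = -236 cm.
Since f is negative, the thin lens is diverging.

f = -236 cm (diverging)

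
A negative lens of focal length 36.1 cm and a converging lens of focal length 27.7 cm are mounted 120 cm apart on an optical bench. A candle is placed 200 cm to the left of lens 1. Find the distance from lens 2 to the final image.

Lens 1 is diverging, so f₁ = −36.1 cm.
Lens 1: 1/d_i1 = 1/f₁ − 1/d_o1 = 1/(-36.1) − 1/(200) = -0.03270, so d_i1 = -30.58 cm.
The intermediate image is 30.58 cm to the left of lens 1 (virtual), which is 120 − (-30.58) = 150.6 cm to the left of lens 2, so d_o2 = +150.6 cm.
Lens 2: 1/d_i2 = 1/f₂ − 1/d_o2 = 1/(27.7) − 1/(150.6) = 0.02946, so d_i2 = 33.9 cm.
The final image is real, 33.9 cm to the right of lens 2 (overall magnification ≈ -0.034).

33.9 cm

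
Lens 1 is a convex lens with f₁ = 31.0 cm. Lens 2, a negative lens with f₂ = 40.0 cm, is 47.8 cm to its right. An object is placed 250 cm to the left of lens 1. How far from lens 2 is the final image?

Lens 1: 1/d_i1 = 1/f₁ − 1/d_o1 = 1/(31.0) − 1/(250) = 0.02826, so d_i1 = 35.39 cm.
The intermediate image is 35.39 cm to the right of lens 1, which is 47.8 − (35.39) = 12.41 cm to the left of lens 2, so d_o2 = +12.41 cm.
Lens 2 is diverging, so f₂ = −40.0 cm.
Lens 2: 1/d_i2 = 1/f₂ − 1/d_o2 = 1/(-40.0) − 1/(12.41) = -0.1056, so d_i2 = -9.47 cm.
The final image is virtual, 9.47 cm to the left of lens 2 (overall magnification ≈ -0.11).

9.47 cm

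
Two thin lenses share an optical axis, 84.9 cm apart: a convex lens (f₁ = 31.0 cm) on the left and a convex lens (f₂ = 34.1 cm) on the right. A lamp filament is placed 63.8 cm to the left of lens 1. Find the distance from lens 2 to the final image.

Lens 1: 1/d_i1 = 1/f₁ − 1/d_o1 = 1/(31.0) − 1/(63.8) = 0.01658, so d_i1 = 60.30 cm.
The intermediate image is 60.30 cm to the right of lens 1, which is 84.9 − (60.30) = 24.60 cm to the left of lens 2, so d_o2 = +24.60 cm.
Lens 2: 1/d_i2 = 1/f₂ − 1/d_o2 = 1/(34.1) − 1/(24.60) = -0.01132, so d_i2 = -88.3 cm.
The final image is virtual, 88.3 cm to the left of lens 2 (overall magnification ≈ -3.4).

88.3 cm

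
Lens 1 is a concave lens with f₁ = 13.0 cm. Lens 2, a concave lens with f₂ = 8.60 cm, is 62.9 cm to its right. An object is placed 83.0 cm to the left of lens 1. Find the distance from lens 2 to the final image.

Lens 1 is diverging, so f₁ = −13.0 cm.
Lens 1: 1/d_i1 = 1/f₁ − 1/d_o1 = 1/(-13.0) − 1/(83.0) = -0.08897, so d_i1 = -11.24 cm.
The intermediate image is 11.24 cm to the left of lens 1 (virtual), which is 62.9 − (-11.24) = 74.14 cm to the left of lens 2, so d_o2 = +74.14 cm.
Lens 2 is diverging, so f₂ = −8.60 cm.
Lens 2: 1/d_i2 = 1/f₂ − 1/d_o2 = 1/(-8.60) − 1/(74.14) = -0.1298, so d_i2 = -7.71 cm.
The final image is virtual, 7.71 cm to the left of lens 2 (overall magnification ≈ 0.014).

7.71 cm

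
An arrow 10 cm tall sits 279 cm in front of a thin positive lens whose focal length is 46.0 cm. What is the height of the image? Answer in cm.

1.97 cm

1/d_i = 1/f − 1/d_o = 1/(46.00) − 1/(279) = 0.01815, so d_i = 55.08 cm.
m = −d_i/d_o = -0.1974.
|h_i| = |m|·h_o = 0.1974 × 10 = 1.97 cm. The image is real, inverted and reduced, on the far side of the lens.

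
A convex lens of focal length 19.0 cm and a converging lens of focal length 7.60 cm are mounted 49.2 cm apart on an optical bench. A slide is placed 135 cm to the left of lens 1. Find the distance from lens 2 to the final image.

10.6 cm

Lens 1: 1/d_i1 = 1/f₁ − 1/d_o1 = 1/(19.0) − 1/(135) = 0.04522, so d_i1 = 22.11 cm.
The intermediate image is 22.11 cm to the right of lens 1, which is 49.2 − (22.11) = 27.09 cm to the left of lens 2, so d_o2 = +27.09 cm.
Lens 2: 1/d_i2 = 1/f₂ − 1/d_o2 = 1/(7.60) − 1/(27.09) = 0.09466, so d_i2 = 10.6 cm.
The final image is real, 10.6 cm to the right of lens 2 (overall magnification ≈ 0.064).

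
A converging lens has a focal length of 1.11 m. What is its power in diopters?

P = 1/f = 1/(1.11 m) = +0.901 D.

P = +0.901 D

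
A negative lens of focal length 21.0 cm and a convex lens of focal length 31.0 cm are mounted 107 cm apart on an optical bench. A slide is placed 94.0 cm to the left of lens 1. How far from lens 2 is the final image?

41.3 cm

Lens 1 is diverging, so f₁ = −21.0 cm.
Lens 1: 1/d_i1 = 1/f₁ − 1/d_o1 = 1/(-21.0) − 1/(94.0) = -0.05826, so d_i1 = -17.17 cm.
The intermediate image is 17.17 cm to the left of lens 1 (virtual), which is 107 − (-17.17) = 124.2 cm to the left of lens 2, so d_o2 = +124.2 cm.
Lens 2: 1/d_i2 = 1/f₂ − 1/d_o2 = 1/(31.0) − 1/(124.2) = 0.02421, so d_i2 = 41.3 cm.
The final image is real, 41.3 cm to the right of lens 2 (overall magnification ≈ -0.061).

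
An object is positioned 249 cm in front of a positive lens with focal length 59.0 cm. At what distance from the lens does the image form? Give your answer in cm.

77.3 cm

Lens equation: 1/s_i = 1/f − 1/s_o = 1/(59.00) − 1/(249) = 0.01695 − 0.004016 = 0.01293, so s_i = 77.3 cm.
The image is real, inverted and reduced, on the far side of the lens.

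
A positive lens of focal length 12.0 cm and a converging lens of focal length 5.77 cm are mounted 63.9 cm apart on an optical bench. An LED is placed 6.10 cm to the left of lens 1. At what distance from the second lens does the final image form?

6.24 cm

Lens 1: 1/d_i1 = 1/f₁ − 1/d_o1 = 1/(12.0) − 1/(6.10) = -0.08060, so d_i1 = -12.41 cm.
The intermediate image is 12.41 cm to the left of lens 1 (virtual), which is 63.9 − (-12.41) = 76.31 cm to the left of lens 2, so d_o2 = +76.31 cm.
Lens 2: 1/d_i2 = 1/f₂ − 1/d_o2 = 1/(5.77) − 1/(76.31) = 0.1602, so d_i2 = 6.24 cm.
The final image is real, 6.24 cm to the right of lens 2 (overall magnification ≈ -0.17).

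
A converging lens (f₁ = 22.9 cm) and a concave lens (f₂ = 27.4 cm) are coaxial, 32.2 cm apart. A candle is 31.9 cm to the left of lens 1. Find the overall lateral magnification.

Lens 1: 1/d_i1 = 1/(22.9) − 1/(31.9) = 0.01232, so d_i1 = 81.17 cm; m₁ = −d_i1/d_o1 = -2.545.
d_o2 = 32.2 − (81.17) = -48.97 cm (virtual object).
f₂ = −27.4 cm (diverging).
Lens 2: 1/d_i2 = 1/(-27.4) − 1/(-48.97) = -0.01608, so d_i2 = -62.21 cm; m₂ = −d_i2/d_o2 = -1.270.
m = m₁·m₂ = (-2.545)(-1.270) = +3.23.

m = +3.23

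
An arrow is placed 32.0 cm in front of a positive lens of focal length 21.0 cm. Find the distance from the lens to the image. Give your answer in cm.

61.1 cm

Thin-lens equation: 1/d_i = 1/f − 1/d_o = 1/(21.00) − 1/(32.0) = 0.04762 − 0.03125 = 0.01637, so d_i = 61.1 cm.
The image is real, inverted and enlarged, on the far side of the lens.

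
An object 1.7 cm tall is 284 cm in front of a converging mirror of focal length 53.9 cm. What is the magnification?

1/d_i = 1/f − 1/d_o = 1/(53.90) − 1/(284) = 0.01503, so d_i = 66.53 cm.
m = −d_i/d_o = −(66.53)/(284) = -0.234.
The image is real, inverted and reduced, in front of the mirror.

m = -0.234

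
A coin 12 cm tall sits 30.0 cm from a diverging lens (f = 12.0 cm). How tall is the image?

For a diverging lens, f = -12.0 cm.
1/d_i = 1/f − 1/d_o = 1/(-12.00) − 1/(30.0) = -0.1167, so d_i = -8.571 cm.
m = −d_i/d_o = +0.2857.
|h_i| = |m|·h_o = 0.2857 × 12 = 3.43 cm. The image is virtual, upright and reduced, on the same side as the object.

3.43 cm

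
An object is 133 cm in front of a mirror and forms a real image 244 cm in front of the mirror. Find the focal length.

f = 86.1 cm (concave)

Real image ⇒ d_i = +244 cm.
1/f = 1/d_o + 1/d_i = 1/(133) + 1/(244) = 0.01162, so f = 86.1 cm.
Since f is positive, the mirror is concave.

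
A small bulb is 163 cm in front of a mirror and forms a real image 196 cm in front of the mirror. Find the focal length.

f = 89.0 cm (concave)

Real image ⇒ d_i = +196 cm.
1/f = 1/d_o + 1/d_i = 1/(163) + 1/(196) = 0.01124, so f = 89.0 cm.
Since f is positive, the mirror is concave.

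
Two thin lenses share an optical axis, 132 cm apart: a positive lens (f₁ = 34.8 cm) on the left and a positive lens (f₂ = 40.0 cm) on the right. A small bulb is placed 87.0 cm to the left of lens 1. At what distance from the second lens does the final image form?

Lens 1: 1/d_i1 = 1/f₁ − 1/d_o1 = 1/(34.8) − 1/(87.0) = 0.01724, so d_i1 = 58.00 cm.
The intermediate image is 58.00 cm to the right of lens 1, which is 132 − (58.00) = 74.00 cm to the left of lens 2, so d_o2 = +74.00 cm.
Lens 2: 1/d_i2 = 1/f₂ − 1/d_o2 = 1/(40.0) − 1/(74.00) = 0.01149, so d_i2 = 87.1 cm.
The final image is real, 87.1 cm to the right of lens 2 (overall magnification ≈ 0.78).

87.1 cm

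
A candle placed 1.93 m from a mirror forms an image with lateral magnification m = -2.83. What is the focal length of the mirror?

f = 1.43 m (concave)

m = −d_i/d_o ⇒ d_i = −m·d_o = −(-2.83)·(1.93) = 5.462 m.
1/f = 1/d_o + 1/d_i = 1/(1.93) + 1/(5.462) = 0.7012, so f = 1.43 m.
Since f is positive, the mirror is concave.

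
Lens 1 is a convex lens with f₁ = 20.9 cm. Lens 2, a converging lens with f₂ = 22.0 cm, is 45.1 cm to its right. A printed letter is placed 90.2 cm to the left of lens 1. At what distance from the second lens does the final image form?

Lens 1: 1/d_i1 = 1/f₁ − 1/d_o1 = 1/(20.9) − 1/(90.2) = 0.03676, so d_i1 = 27.20 cm.
The intermediate image is 27.20 cm to the right of lens 1, which is 45.1 − (27.20) = 17.90 cm to the left of lens 2, so d_o2 = +17.90 cm.
Lens 2: 1/d_i2 = 1/f₂ − 1/d_o2 = 1/(22.0) − 1/(17.90) = -0.01041, so d_i2 = -96.0 cm.
The final image is virtual, 96.0 cm to the left of lens 2 (overall magnification ≈ -1.6).

96.0 cm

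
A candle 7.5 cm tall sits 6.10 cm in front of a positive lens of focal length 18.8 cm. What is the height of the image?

1/d_i = 1/f − 1/d_o = 1/(18.80) − 1/(6.10) = -0.1107, so d_i = -9.030 cm.
m = −d_i/d_o = +1.480.
|h_i| = |m|·h_o = 1.480 × 7.5 = 11.1 cm. The image is virtual, upright and enlarged, on the same side as the object.

11.1 cm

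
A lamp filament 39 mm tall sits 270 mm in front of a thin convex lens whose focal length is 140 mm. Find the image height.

1/d_i = 1/f − 1/d_o = 1/(140.0) − 1/(270) = 0.003439, so d_i = 290.8 mm.
m = −d_i/d_o = -1.077.
|h_i| = |m|·h_o = 1.077 × 39 = 42.0 mm. The image is real, inverted and enlarged, on the far side of the lens.

42.0 mm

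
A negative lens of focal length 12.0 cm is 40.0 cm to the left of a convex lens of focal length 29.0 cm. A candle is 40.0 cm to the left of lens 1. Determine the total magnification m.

f₁ = −12.0 cm (diverging).
Lens 1: 1/d_i1 = 1/(-12.0) − 1/(40.0) = -0.1083, so d_i1 = -9.231 cm; m₁ = −d_i1/d_o1 = +0.2308.
d_o2 = 40.0 − (-9.231) = 49.23 cm.
Lens 2: 1/d_i2 = 1/(29.0) − 1/(49.23) = 0.01417, so d_i2 = 70.57 cm; m₂ = −d_i2/d_o2 = -1.434.
m = m₁·m₂ = (+0.2308)(-1.434) = -0.331.

m = -0.331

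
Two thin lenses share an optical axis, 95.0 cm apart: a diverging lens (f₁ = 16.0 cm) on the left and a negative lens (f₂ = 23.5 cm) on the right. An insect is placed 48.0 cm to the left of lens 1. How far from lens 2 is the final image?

Lens 1 is diverging, so f₁ = −16.0 cm.
Lens 1: 1/d_i1 = 1/f₁ − 1/d_o1 = 1/(-16.0) − 1/(48.0) = -0.08333, so d_i1 = -12.00 cm.
The intermediate image is 12.00 cm to the left of lens 1 (virtual), which is 95.0 − (-12.00) = 107.0 cm to the left of lens 2, so d_o2 = +107.0 cm.
Lens 2 is diverging, so f₂ = −23.5 cm.
Lens 2: 1/d_i2 = 1/f₂ − 1/d_o2 = 1/(-23.5) − 1/(107.0) = -0.05190, so d_i2 = -19.3 cm.
The final image is virtual, 19.3 cm to the left of lens 2 (overall magnification ≈ 0.045).

19.3 cm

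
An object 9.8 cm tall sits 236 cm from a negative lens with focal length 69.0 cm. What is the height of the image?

2.22 cm

For a negative lens, f = -69.0 cm.
1/d_i = 1/f − 1/d_o = 1/(-69.00) − 1/(236) = -0.01873, so d_i = -53.39 cm.
m = −d_i/d_o = +0.2262.
|h_i| = |m|·h_o = 0.2262 × 9.8 = 2.22 cm. The image is virtual, upright and reduced, on the same side as the object.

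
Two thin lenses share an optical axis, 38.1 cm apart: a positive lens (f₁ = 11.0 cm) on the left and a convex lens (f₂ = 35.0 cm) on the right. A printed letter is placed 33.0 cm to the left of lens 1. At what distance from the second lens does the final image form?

Lens 1: 1/d_i1 = 1/f₁ − 1/d_o1 = 1/(11.0) − 1/(33.0) = 0.06061, so d_i1 = 16.50 cm.
The intermediate image is 16.50 cm to the right of lens 1, which is 38.1 − (16.50) = 21.60 cm to the left of lens 2, so d_o2 = +21.60 cm.
Lens 2: 1/d_i2 = 1/f₂ − 1/d_o2 = 1/(35.0) − 1/(21.60) = -0.01772, so d_i2 = -56.4 cm.
The final image is virtual, 56.4 cm to the left of lens 2 (overall magnification ≈ -1.3).

56.4 cm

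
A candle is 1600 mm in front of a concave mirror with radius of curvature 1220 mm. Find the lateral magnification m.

m = -0.616

f = R/2 = 1220/2 = 610.0 mm.
1/d_i = 1/f − 1/d_o = 1/(610.0) − 1/(1600) = 0.001014, so d_i = 985.9 mm.
m = −d_i/d_o = −(985.9)/(1600) = -0.616.
The image is real, inverted and reduced, in front of the mirror.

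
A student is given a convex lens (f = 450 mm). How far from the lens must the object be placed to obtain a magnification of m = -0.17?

m = −d_i/d_o ⇒ d_i = −m·d_o.
1/f = 1/d_o + 1/d_i = 1/d_o − 1/(m·d_o) = (1 − 1/m)/d_o, so d_o = f(1 − 1/m) = (450.0)(1 − 1/(-0.17)) = 3100 mm.

3100 mm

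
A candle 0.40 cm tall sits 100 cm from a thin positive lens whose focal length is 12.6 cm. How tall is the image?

1/d_i = 1/f − 1/d_o = 1/(12.60) − 1/(100) = 0.06937, so d_i = 14.42 cm.
m = −d_i/d_o = -0.1442.
|h_i| = |m|·h_o = 0.1442 × 0.40 = 0.0577 cm. The image is real, inverted and reduced, on the far side of the lens.

0.0577 cm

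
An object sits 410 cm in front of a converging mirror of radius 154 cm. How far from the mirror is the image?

94.8 cm

f = R/2 = 154/2 = 77.00 cm.
Mirror equation: 1/v = 1/f − 1/u = 1/(77.00) − 1/(410) = 0.01299 − 0.002439 = 0.01055, so v = 94.8 cm.
The image is real, inverted and reduced, in front of the mirror.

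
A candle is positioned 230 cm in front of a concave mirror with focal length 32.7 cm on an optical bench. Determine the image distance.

38.1 cm

Mirror equation: 1/s_i = 1/f − 1/s_o = 1/(32.70) − 1/(230) = 0.03058 − 0.004348 = 0.02623, so s_i = 38.1 cm.
The image is real, inverted and reduced, in front of the mirror.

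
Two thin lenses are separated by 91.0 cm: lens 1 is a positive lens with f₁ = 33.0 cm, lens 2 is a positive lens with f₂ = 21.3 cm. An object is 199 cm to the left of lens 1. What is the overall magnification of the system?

m = +0.140

Lens 1: 1/d_i1 = 1/(33.0) − 1/(199) = 0.02528, so d_i1 = 39.56 cm; m₁ = −d_i1/d_o1 = -0.1988.
d_o2 = 91.0 − (39.56) = 51.44 cm.
Lens 2: 1/d_i2 = 1/(21.3) − 1/(51.44) = 0.02751, so d_i2 = 36.35 cm; m₂ = −d_i2/d_o2 = -0.7067.
m = m₁·m₂ = (-0.1988)(-0.7067) = +0.140.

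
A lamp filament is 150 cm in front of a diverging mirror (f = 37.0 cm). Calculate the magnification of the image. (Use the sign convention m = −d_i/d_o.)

m = +0.198

For a diverging mirror, f = -37.0 cm.
1/d_i = 1/f − 1/d_o = 1/(-37.00) − 1/(150) = -0.03369, so d_i = -29.68 cm.
m = −d_i/d_o = −(-29.68)/(150) = +0.198.
The image is virtual, upright and reduced, behind the mirror.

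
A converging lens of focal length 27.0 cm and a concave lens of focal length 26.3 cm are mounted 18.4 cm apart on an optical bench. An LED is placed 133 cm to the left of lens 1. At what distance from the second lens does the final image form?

37.6 cm

Lens 1: 1/d_i1 = 1/f₁ − 1/d_o1 = 1/(27.0) − 1/(133) = 0.02952, so d_i1 = 33.88 cm.
The intermediate image is 33.88 cm to the right of lens 1, which lies 15.48 cm to the right of lens 2 — a virtual object — so d_o2 = −15.48 cm.
Lens 2 is diverging, so f₂ = −26.3 cm.
Lens 2: 1/d_i2 = 1/f₂ − 1/d_o2 = 1/(-26.3) − 1/(-15.48) = 0.02658, so d_i2 = 37.6 cm.
The final image is real, 37.6 cm to the right of lens 2 (overall magnification ≈ -0.62).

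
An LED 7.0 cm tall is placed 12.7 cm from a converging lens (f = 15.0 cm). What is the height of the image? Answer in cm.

45.7 cm

1/d_i = 1/f − 1/d_o = 1/(15.00) − 1/(12.7) = -0.01207, so d_i = -82.83 cm.
m = −d_i/d_o = +6.522.
|h_i| = |m|·h_o = 6.522 × 7.0 = 45.7 cm. The image is virtual, upright and enlarged, on the same side as the object.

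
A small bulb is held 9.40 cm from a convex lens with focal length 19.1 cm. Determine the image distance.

Lens equation: 1/v = 1/f − 1/u = 1/(19.10) − 1/(9.40) = 0.05236 − 0.1064 = -0.05403, so v = -18.5 cm.
The image is virtual, upright and enlarged, on the same side as the object.

18.5 cm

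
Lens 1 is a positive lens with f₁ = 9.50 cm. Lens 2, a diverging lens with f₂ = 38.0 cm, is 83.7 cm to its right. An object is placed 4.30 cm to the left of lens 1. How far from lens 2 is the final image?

Lens 1: 1/d_i1 = 1/f₁ − 1/d_o1 = 1/(9.50) − 1/(4.30) = -0.1273, so d_i1 = -7.856 cm.
The intermediate image is 7.856 cm to the left of lens 1 (virtual), which is 83.7 − (-7.856) = 91.56 cm to the left of lens 2, so d_o2 = +91.56 cm.
Lens 2 is diverging, so f₂ = −38.0 cm.
Lens 2: 1/d_i2 = 1/f₂ − 1/d_o2 = 1/(-38.0) − 1/(91.56) = -0.03724, so d_i2 = -26.9 cm.
The final image is virtual, 26.9 cm to the left of lens 2 (overall magnification ≈ 0.54).

26.9 cm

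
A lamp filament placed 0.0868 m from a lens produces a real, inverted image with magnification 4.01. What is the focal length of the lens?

f = 0.0695 m (converging)

m = −d_i/d_o ⇒ d_i = −m·d_o = −(-4.01)·(0.0868) = 0.3481 m.
1/f = 1/d_o + 1/d_i = 1/(0.0868) + 1/(0.3481) = 14.39, so f = 0.0695 m.
Since f is positive, the lens is converging.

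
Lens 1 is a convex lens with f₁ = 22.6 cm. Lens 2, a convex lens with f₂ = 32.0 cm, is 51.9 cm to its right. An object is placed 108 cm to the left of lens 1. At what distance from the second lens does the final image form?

Lens 1: 1/d_i1 = 1/f₁ − 1/d_o1 = 1/(22.6) − 1/(108) = 0.03499, so d_i1 = 28.58 cm.
The intermediate image is 28.58 cm to the right of lens 1, which is 51.9 − (28.58) = 23.32 cm to the left of lens 2, so d_o2 = +23.32 cm.
Lens 2: 1/d_i2 = 1/f₂ − 1/d_o2 = 1/(32.0) − 1/(23.32) = -0.01163, so d_i2 = -86.0 cm.
The final image is virtual, 86.0 cm to the left of lens 2 (overall magnification ≈ -0.98).

86.0 cm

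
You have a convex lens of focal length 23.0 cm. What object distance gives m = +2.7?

m = −d_i/d_o ⇒ d_i = −m·d_o.
1/f = 1/d_o + 1/d_i = 1/d_o − 1/(m·d_o) = (1 − 1/m)/d_o, so d_o = f(1 − 1/m) = (23.00)(1 − 1/(+2.7)) = 14.5 cm.

14.5 cm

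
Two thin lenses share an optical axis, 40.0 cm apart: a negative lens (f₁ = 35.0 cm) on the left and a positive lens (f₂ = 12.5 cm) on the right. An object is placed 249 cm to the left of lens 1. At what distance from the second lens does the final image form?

15.2 cm

Lens 1 is diverging, so f₁ = −35.0 cm.
Lens 1: 1/d_i1 = 1/f₁ − 1/d_o1 = 1/(-35.0) − 1/(249) = -0.03259, so d_i1 = -30.69 cm.
The intermediate image is 30.69 cm to the left of lens 1 (virtual), which is 40.0 − (-30.69) = 70.69 cm to the left of lens 2, so d_o2 = +70.69 cm.
Lens 2: 1/d_i2 = 1/f₂ − 1/d_o2 = 1/(12.5) − 1/(70.69) = 0.06585, so d_i2 = 15.2 cm.
The final image is real, 15.2 cm to the right of lens 2 (overall magnification ≈ -0.026).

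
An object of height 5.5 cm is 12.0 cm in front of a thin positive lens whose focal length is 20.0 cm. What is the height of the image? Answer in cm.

1/d_i = 1/f − 1/d_o = 1/(20.00) − 1/(12.0) = -0.03333, so d_i = -30.00 cm.
m = −d_i/d_o = +2.500.
|h_i| = |m|·h_o = 2.500 × 5.5 = 13.8 cm. The image is virtual, upright and enlarged, on the same side as the object.

13.8 cm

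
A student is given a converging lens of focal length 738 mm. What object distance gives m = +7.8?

m = −d_i/d_o ⇒ d_i = −m·d_o.
1/f = 1/d_o + 1/d_i = 1/d_o − 1/(m·d_o) = (1 − 1/m)/d_o, so d_o = f(1 − 1/m) = (738.0)(1 − 1/(+7.8)) = 643 mm.

643 mm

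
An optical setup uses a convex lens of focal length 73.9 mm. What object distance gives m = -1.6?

120 mm

m = −d_i/d_o ⇒ d_i = −m·d_o.
1/f = 1/d_o + 1/d_i = 1/d_o − 1/(m·d_o) = (1 − 1/m)/d_o, so d_o = f(1 − 1/m) = (73.90)(1 − 1/(-1.6)) = 120 mm.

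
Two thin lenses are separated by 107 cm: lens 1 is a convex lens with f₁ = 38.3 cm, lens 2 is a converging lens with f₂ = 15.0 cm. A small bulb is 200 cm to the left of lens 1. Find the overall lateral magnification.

m = +0.0796

Lens 1: 1/d_i1 = 1/(38.3) − 1/(200) = 0.02111, so d_i1 = 47.37 cm; m₁ = −d_i1/d_o1 = -0.2368.
d_o2 = 107 − (47.37) = 59.63 cm.
Lens 2: 1/d_i2 = 1/(15.0) − 1/(59.63) = 0.04990, so d_i2 = 20.04 cm; m₂ = −d_i2/d_o2 = -0.3361.
m = m₁·m₂ = (-0.2368)(-0.3361) = +0.0796.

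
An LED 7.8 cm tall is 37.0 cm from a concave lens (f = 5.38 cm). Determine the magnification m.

m = +0.127

For a concave lens, f = -5.38 cm.
1/d_i = 1/f − 1/d_o = 1/(-5.380) − 1/(37.0) = -0.2129, so d_i = -4.697 cm.
m = −d_i/d_o = −(-4.697)/(37.0) = +0.127.
The image is virtual, upright and reduced, on the same side as the object.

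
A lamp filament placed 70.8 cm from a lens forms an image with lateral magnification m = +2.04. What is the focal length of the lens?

m = −d_i/d_o ⇒ d_i = −m·d_o = −(+2.04)·(70.8) = -144.4 cm.
1/f = 1/d_o + 1/d_i = 1/(70.8) + 1/(-144.4) = 0.007199, so f = 139 cm.
Since f is positive, the lens is converging.

f = 139 cm (converging)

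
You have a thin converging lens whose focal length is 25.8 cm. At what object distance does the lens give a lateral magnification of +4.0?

19.4 cm

m = −d_i/d_o ⇒ d_i = −m·d_o.
1/f = 1/d_o + 1/d_i = 1/d_o − 1/(m·d_o) = (1 − 1/m)/d_o, so d_o = f(1 − 1/m) = (25.80)(1 − 1/(+4.0)) = 19.4 cm.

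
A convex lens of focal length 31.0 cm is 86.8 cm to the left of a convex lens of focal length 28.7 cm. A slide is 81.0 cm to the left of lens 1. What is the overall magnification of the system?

Lens 1: 1/d_i1 = 1/(31.0) − 1/(81.0) = 0.01991, so d_i1 = 50.22 cm; m₁ = −d_i1/d_o1 = -0.6200.
d_o2 = 86.8 − (50.22) = 36.58 cm.
Lens 2: 1/d_i2 = 1/(28.7) − 1/(36.58) = 0.007506, so d_i2 = 133.2 cm; m₂ = −d_i2/d_o2 = -3.642.
m = m₁·m₂ = (-0.6200)(-3.642) = +2.26.

m = +2.26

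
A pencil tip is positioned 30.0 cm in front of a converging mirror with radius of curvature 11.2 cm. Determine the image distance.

6.89 cm

f = R/2 = 11.2/2 = 5.600 cm.
Mirror equation: 1/q = 1/f − 1/p = 1/(5.600) − 1/(30.0) = 0.1786 − 0.03333 = 0.1452, so q = 6.89 cm.
The image is real, inverted and reduced, in front of the mirror.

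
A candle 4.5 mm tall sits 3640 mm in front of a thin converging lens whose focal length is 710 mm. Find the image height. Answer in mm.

1.09 mm

1/d_i = 1/f − 1/d_o = 1/(710.0) − 1/(3640) = 0.001134, so d_i = 882.0 mm.
m = −d_i/d_o = -0.2423.
|h_i| = |m|·h_o = 0.2423 × 4.5 = 1.09 mm. The image is real, inverted and reduced, on the far side of the lens.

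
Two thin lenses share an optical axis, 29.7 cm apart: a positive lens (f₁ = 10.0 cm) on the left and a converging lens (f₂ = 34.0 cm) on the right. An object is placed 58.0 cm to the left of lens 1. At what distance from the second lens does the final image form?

Lens 1: 1/d_i1 = 1/f₁ − 1/d_o1 = 1/(10.0) − 1/(58.0) = 0.08276, so d_i1 = 12.08 cm.
The intermediate image is 12.08 cm to the right of lens 1, which is 29.7 − (12.08) = 17.62 cm to the left of lens 2, so d_o2 = +17.62 cm.
Lens 2: 1/d_i2 = 1/f₂ − 1/d_o2 = 1/(34.0) − 1/(17.62) = -0.02734, so d_i2 = -36.6 cm.
The final image is virtual, 36.6 cm to the left of lens 2 (overall magnification ≈ -0.43).

36.6 cm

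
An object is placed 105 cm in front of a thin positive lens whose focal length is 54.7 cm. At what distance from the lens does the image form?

Lens equation: 1/q = 1/f − 1/p = 1/(54.70) − 1/(105) = 0.01828 − 0.009524 = 0.008758, so q = 114 cm.
The image is real, inverted and enlarged, on the far side of the lens.

114 cm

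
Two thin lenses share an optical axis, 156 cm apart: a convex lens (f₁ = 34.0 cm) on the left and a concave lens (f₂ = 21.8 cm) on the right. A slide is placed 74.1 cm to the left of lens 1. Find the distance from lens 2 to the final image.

17.7 cm

Lens 1: 1/d_i1 = 1/f₁ − 1/d_o1 = 1/(34.0) − 1/(74.1) = 0.01592, so d_i1 = 62.83 cm.
The intermediate image is 62.83 cm to the right of lens 1, which is 156 − (62.83) = 93.17 cm to the left of lens 2, so d_o2 = +93.17 cm.
Lens 2 is diverging, so f₂ = −21.8 cm.
Lens 2: 1/d_i2 = 1/f₂ − 1/d_o2 = 1/(-21.8) − 1/(93.17) = -0.05660, so d_i2 = -17.7 cm.
The final image is virtual, 17.7 cm to the left of lens 2 (overall magnification ≈ -0.16).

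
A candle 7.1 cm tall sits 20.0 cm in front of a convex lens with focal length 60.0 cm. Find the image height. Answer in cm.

10.6 cm

1/d_i = 1/f − 1/d_o = 1/(60.00) − 1/(20.0) = -0.03333, so d_i = -30.00 cm.
m = −d_i/d_o = +1.500.
|h_i| = |m|·h_o = 1.500 × 7.1 = 10.6 cm. The image is virtual, upright and enlarged, on the same side as the object.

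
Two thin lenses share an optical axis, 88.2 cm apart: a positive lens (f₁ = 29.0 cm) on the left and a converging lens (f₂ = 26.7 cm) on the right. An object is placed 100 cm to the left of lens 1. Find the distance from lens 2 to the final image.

61.2 cm

Lens 1: 1/d_i1 = 1/f₁ − 1/d_o1 = 1/(29.0) − 1/(100) = 0.02448, so d_i1 = 40.85 cm.
The intermediate image is 40.85 cm to the right of lens 1, which is 88.2 − (40.85) = 47.35 cm to the left of lens 2, so d_o2 = +47.35 cm.
Lens 2: 1/d_i2 = 1/f₂ − 1/d_o2 = 1/(26.7) − 1/(47.35) = 0.01633, so d_i2 = 61.2 cm.
The final image is real, 61.2 cm to the right of lens 2 (overall magnification ≈ 0.53).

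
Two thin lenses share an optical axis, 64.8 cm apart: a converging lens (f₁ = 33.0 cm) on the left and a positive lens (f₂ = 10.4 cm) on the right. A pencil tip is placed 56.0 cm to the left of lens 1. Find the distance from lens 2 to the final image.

Lens 1: 1/d_i1 = 1/f₁ − 1/d_o1 = 1/(33.0) − 1/(56.0) = 0.01245, so d_i1 = 80.35 cm.
The intermediate image is 80.35 cm to the right of lens 1, which lies 15.55 cm to the right of lens 2 — a virtual object — so d_o2 = −15.55 cm.
Lens 2: 1/d_i2 = 1/f₂ − 1/d_o2 = 1/(10.4) − 1/(-15.55) = 0.1605, so d_i2 = 6.23 cm.
The final image is real, 6.23 cm to the right of lens 2 (overall magnification ≈ -0.58).

6.23 cm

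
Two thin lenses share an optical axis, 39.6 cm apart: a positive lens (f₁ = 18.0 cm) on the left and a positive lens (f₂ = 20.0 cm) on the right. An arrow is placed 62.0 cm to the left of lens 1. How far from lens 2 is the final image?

49.4 cm

Lens 1: 1/d_i1 = 1/f₁ − 1/d_o1 = 1/(18.0) − 1/(62.0) = 0.03943, so d_i1 = 25.36 cm.
The intermediate image is 25.36 cm to the right of lens 1, which is 39.6 − (25.36) = 14.24 cm to the left of lens 2, so d_o2 = +14.24 cm.
Lens 2: 1/d_i2 = 1/f₂ − 1/d_o2 = 1/(20.0) − 1/(14.24) = -0.02022, so d_i2 = -49.4 cm.
The final image is virtual, 49.4 cm to the left of lens 2 (overall magnification ≈ -1.4).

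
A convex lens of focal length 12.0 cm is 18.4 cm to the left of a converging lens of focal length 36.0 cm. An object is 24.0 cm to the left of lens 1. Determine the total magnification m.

Lens 1: 1/d_i1 = 1/(12.0) − 1/(24.0) = 0.04167, so d_i1 = 24.00 cm; m₁ = −d_i1/d_o1 = -1.000.
d_o2 = 18.4 − (24.00) = -5.600 cm (virtual object).
Lens 2: 1/d_i2 = 1/(36.0) − 1/(-5.600) = 0.2063, so d_i2 = 4.846 cm; m₂ = −d_i2/d_o2 = +0.8654.
m = m₁·m₂ = (-1.000)(+0.8654) = -0.865.

m = -0.865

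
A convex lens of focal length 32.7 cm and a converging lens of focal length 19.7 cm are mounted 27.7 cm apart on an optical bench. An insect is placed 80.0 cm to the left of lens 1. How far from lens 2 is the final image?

Lens 1: 1/d_i1 = 1/f₁ − 1/d_o1 = 1/(32.7) − 1/(80.0) = 0.01808, so d_i1 = 55.31 cm.
The intermediate image is 55.31 cm to the right of lens 1, which lies 27.61 cm to the right of lens 2 — a virtual object — so d_o2 = −27.61 cm.
Lens 2: 1/d_i2 = 1/f₂ − 1/d_o2 = 1/(19.7) − 1/(-27.61) = 0.08698, so d_i2 = 11.5 cm.
The final image is real, 11.5 cm to the right of lens 2 (overall magnification ≈ -0.29).

11.5 cm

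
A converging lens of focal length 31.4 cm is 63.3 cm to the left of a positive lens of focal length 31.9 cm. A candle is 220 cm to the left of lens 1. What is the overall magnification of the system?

Lens 1: 1/d_i1 = 1/(31.4) − 1/(220) = 0.02730, so d_i1 = 36.63 cm; m₁ = −d_i1/d_o1 = -0.1665.
d_o2 = 63.3 − (36.63) = 26.67 cm.
Lens 2: 1/d_i2 = 1/(31.9) − 1/(26.67) = -0.006147, so d_i2 = -162.7 cm; m₂ = −d_i2/d_o2 = +6.099.
m = m₁·m₂ = (-0.1665)(+6.099) = -1.02.

m = -1.02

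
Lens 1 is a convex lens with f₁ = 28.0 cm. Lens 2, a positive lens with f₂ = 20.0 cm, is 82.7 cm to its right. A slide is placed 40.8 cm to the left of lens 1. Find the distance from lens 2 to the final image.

4.93 cm

Lens 1: 1/d_i1 = 1/f₁ − 1/d_o1 = 1/(28.0) − 1/(40.8) = 0.01120, so d_i1 = 89.25 cm.
The intermediate image is 89.25 cm to the right of lens 1, which lies 6.550 cm to the right of lens 2 — a virtual object — so d_o2 = −6.550 cm.
Lens 2: 1/d_i2 = 1/f₂ − 1/d_o2 = 1/(20.0) − 1/(-6.550) = 0.2027, so d_i2 = 4.93 cm.
The final image is real, 4.93 cm to the right of lens 2 (overall magnification ≈ -1.6).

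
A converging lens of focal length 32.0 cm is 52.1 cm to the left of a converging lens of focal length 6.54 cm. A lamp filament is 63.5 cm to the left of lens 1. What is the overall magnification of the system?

Lens 1: 1/d_i1 = 1/(32.0) − 1/(63.5) = 0.01550, so d_i1 = 64.51 cm; m₁ = −d_i1/d_o1 = -1.016.
d_o2 = 52.1 − (64.51) = -12.41 cm (virtual object).
Lens 2: 1/d_i2 = 1/(6.54) − 1/(-12.41) = 0.2335, so d_i2 = 4.283 cm; m₂ = −d_i2/d_o2 = +0.3451.
m = m₁·m₂ = (-1.016)(+0.3451) = -0.351.

m = -0.351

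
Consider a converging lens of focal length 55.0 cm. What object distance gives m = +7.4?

47.6 cm

m = −d_i/d_o ⇒ d_i = −m·d_o.
1/f = 1/d_o + 1/d_i = 1/d_o − 1/(m·d_o) = (1 − 1/m)/d_o, so d_o = f(1 − 1/m) = (55.00)(1 − 1/(+7.4)) = 47.6 cm.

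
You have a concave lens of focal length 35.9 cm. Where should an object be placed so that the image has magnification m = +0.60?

23.9 cm

For a concave lens, f = -35.9 cm.
m = −d_i/d_o ⇒ d_i = −m·d_o.
1/f = 1/d_o + 1/d_i = 1/d_o − 1/(m·d_o) = (1 − 1/m)/d_o, so d_o = f(1 − 1/m) = (-35.90)(1 − 1/(+0.60)) = 23.9 cm.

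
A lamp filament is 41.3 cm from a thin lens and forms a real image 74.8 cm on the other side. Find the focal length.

Real image ⇒ d_i = +74.8 cm.
1/f = 1/d_o + 1/d_i = 1/(41.3) + 1/(74.8) = 0.03758, so f = 26.6 cm.
Since f is positive, the thin lens is converging.

f = 26.6 cm (converging)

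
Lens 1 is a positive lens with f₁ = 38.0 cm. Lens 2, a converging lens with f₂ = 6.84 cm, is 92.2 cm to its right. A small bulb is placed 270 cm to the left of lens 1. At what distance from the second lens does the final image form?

Lens 1: 1/d_i1 = 1/f₁ − 1/d_o1 = 1/(38.0) − 1/(270) = 0.02261, so d_i1 = 44.22 cm.
The intermediate image is 44.22 cm to the right of lens 1, which is 92.2 − (44.22) = 47.98 cm to the left of lens 2, so d_o2 = +47.98 cm.
Lens 2: 1/d_i2 = 1/f₂ − 1/d_o2 = 1/(6.84) − 1/(47.98) = 0.1254, so d_i2 = 7.98 cm.
The final image is real, 7.98 cm to the right of lens 2 (overall magnification ≈ 0.027).

7.98 cm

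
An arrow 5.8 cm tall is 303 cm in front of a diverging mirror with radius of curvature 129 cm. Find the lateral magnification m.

m = +0.176

f = R/2 = 129/2 = 64.50 cm; for a diverging mirror, f = -64.50 cm.
1/d_i = 1/f − 1/d_o = 1/(-64.50) − 1/(303) = -0.01880, so d_i = -53.18 cm.
m = −d_i/d_o = −(-53.18)/(303) = +0.176.
The image is virtual, upright and reduced, behind the mirror.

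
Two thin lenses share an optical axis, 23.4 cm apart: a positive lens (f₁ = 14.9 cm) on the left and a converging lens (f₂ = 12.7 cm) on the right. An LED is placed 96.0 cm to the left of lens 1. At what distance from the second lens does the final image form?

Lens 1: 1/d_i1 = 1/f₁ − 1/d_o1 = 1/(14.9) − 1/(96.0) = 0.05670, so d_i1 = 17.64 cm.
The intermediate image is 17.64 cm to the right of lens 1, which is 23.4 − (17.64) = 5.760 cm to the left of lens 2, so d_o2 = +5.760 cm.
Lens 2: 1/d_i2 = 1/f₂ − 1/d_o2 = 1/(12.7) − 1/(5.760) = -0.09487, so d_i2 = -10.5 cm.
The final image is virtual, 10.5 cm to the left of lens 2 (overall magnification ≈ -0.34).

10.5 cm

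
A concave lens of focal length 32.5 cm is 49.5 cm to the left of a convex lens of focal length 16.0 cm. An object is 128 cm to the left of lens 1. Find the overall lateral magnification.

m = -0.0545

f₁ = −32.5 cm (diverging).
Lens 1: 1/d_i1 = 1/(-32.5) − 1/(128) = -0.03858, so d_i1 = -25.92 cm; m₁ = −d_i1/d_o1 = +0.2025.
d_o2 = 49.5 − (-25.92) = 75.42 cm.
Lens 2: 1/d_i2 = 1/(16.0) − 1/(75.42) = 0.04924, so d_i2 = 20.31 cm; m₂ = −d_i2/d_o2 = -0.2693.
m = m₁·m₂ = (+0.2025)(-0.2693) = -0.0545.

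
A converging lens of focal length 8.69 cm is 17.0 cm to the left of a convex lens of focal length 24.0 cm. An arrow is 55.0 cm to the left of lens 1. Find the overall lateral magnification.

Lens 1: 1/d_i1 = 1/(8.69) − 1/(55.0) = 0.09689, so d_i1 = 10.32 cm; m₁ = −d_i1/d_o1 = -0.1876.
d_o2 = 17.0 − (10.32) = 6.680 cm.
Lens 2: 1/d_i2 = 1/(24.0) − 1/(6.680) = -0.1080, so d_i2 = -9.256 cm; m₂ = −d_i2/d_o2 = +1.386.
m = m₁·m₂ = (-0.1876)(+1.386) = -0.260.

m = -0.260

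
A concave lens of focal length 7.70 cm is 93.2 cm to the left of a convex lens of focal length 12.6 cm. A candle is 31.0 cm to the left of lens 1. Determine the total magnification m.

f₁ = −7.70 cm (diverging).
Lens 1: 1/d_i1 = 1/(-7.70) − 1/(31.0) = -0.1621, so d_i1 = -6.168 cm; m₁ = −d_i1/d_o1 = +0.1990.
d_o2 = 93.2 − (-6.168) = 99.37 cm.
Lens 2: 1/d_i2 = 1/(12.6) − 1/(99.37) = 0.06930, so d_i2 = 14.43 cm; m₂ = −d_i2/d_o2 = -0.1452.
m = m₁·m₂ = (+0.1990)(-0.1452) = -0.0289.

m = -0.0289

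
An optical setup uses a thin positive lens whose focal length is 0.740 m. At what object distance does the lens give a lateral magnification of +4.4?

0.572 m

m = −d_i/d_o ⇒ d_i = −m·d_o.
1/f = 1/d_o + 1/d_i = 1/d_o − 1/(m·d_o) = (1 − 1/m)/d_o, so d_o = f(1 − 1/m) = (0.7400)(1 − 1/(+4.4)) = 0.572 m.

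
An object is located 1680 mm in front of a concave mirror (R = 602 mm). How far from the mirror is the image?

f = R/2 = 602/2 = 301.0 mm.
Mirror equation: 1/s_i = 1/f − 1/s_o = 1/(301.0) − 1/(1680) = 0.003322 − 0.0005952 = 0.002727, so s_i = 367 mm.
The image is real, inverted and reduced, in front of the mirror.

367 mm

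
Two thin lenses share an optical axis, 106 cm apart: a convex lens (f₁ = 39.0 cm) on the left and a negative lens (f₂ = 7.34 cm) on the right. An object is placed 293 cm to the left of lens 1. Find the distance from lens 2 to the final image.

Lens 1: 1/d_i1 = 1/f₁ − 1/d_o1 = 1/(39.0) − 1/(293) = 0.02223, so d_i1 = 44.99 cm.
The intermediate image is 44.99 cm to the right of lens 1, which is 106 − (44.99) = 61.01 cm to the left of lens 2, so d_o2 = +61.01 cm.
Lens 2 is diverging, so f₂ = −7.34 cm.
Lens 2: 1/d_i2 = 1/f₂ − 1/d_o2 = 1/(-7.34) − 1/(61.01) = -0.1526, so d_i2 = -6.55 cm.
The final image is virtual, 6.55 cm to the left of lens 2 (overall magnification ≈ -0.016).

6.55 cm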